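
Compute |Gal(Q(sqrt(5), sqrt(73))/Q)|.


The 2 square roots of distinct primes are multiplicatively independent over Q,
so [K:Q] = 2^2 and Gal(K/Q) is isomorphic to (Z/2Z)^2.
|Gal| = 2^2 = 4

4


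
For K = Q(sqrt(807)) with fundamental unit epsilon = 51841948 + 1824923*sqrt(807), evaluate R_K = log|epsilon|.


epsilon = 51841948 + 1824923*sqrt(807)
= 1.0368e+08
R = ln(1.0368e+08)
= 18.4569

18.4569


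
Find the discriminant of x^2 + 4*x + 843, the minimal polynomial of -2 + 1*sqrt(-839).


The element -2 + 1*sqrt(-839) has minimal polynomial:
x^2 + 4*x + 843
Discriminant = (4)^2 - 4*(843)
= 16 - 3372
= -3356

-3356


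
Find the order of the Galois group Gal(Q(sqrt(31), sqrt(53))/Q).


The 2 square roots of distinct primes are multiplicatively independent over Q,
so [K:Q] = 2^2 and Gal(K/Q) is isomorphic to (Z/2Z)^2.
|Gal| = 2^2 = 4

4


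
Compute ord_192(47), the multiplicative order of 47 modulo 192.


We want ord_192(47), the smallest k >= 1 with 47^k = 1 mod 192.
n = 192 = 2^6 * 3, phi(192) = 64; the order divides phi(n).
Divisors of 64: 1, 2, 4, 8, 16, 32, 64
Repeated squaring mod 192: 47^1 = 47, 47^2 = 97, 47^4 = 1, 47^8 = 1, 47^16 = 1, 47^32 = 1, 47^64 = 1
Test divisors in increasing order:
  k=1: 47^1 = 47 mod 192
  k=2: 47^2 = 97 mod 192
  k=4: 47^4 = 1 mod 192  <- first divisor giving 1
Order = 4

4


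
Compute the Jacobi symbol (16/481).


Compute (16/481) via quadratic reciprocity:
  pull out 2: (2/481) = +1  (since 481 mod 8 = 1)
  pull out 2: (2/481) = +1  (since 481 mod 8 = 1)
  pull out 2: (2/481) = +1  (since 481 mod 8 = 1)
  pull out 2: (2/481) = +1  (since 481 mod 8 = 1)
  (1/481) = 1
Product of signs = 1

1


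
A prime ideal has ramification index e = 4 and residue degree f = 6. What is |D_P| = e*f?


|D_P| = e * f
= 4 * 6
= 24

24


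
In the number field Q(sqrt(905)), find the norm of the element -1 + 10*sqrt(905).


N(a + b*sqrt(d)) = a^2 - d*b^2
= (-1)^2 - (905)*(10)^2
= 1 - 90500
= -90499

-90499


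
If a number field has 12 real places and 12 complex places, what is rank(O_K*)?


By Dirichlet's unit theorem:
rank = r1 + r2 - 1
= 12 + 12 - 1
= 23

23


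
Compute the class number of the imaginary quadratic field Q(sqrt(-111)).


K = Q(sqrt(-111)). d mod 4 = 1, so D = disc(K) = d = -111
h(K) equals the number of primitive reduced positive-definite forms (a, b, c) = a*x^2 + b*x*y + c*y^2 with b^2 - 4ac = D,
where reduced means |b| <= a <= c, with b >= 0 whenever |b| = a or a = c, and primitive means gcd(a, b, c) = 1.
Reduced forces 3a^2 <= |D| = 111, so 1 <= a <= 6; b must have the parity of D, and c = (b^2 - D)/(4a) must be an integer >= a.
Enumerate a = 1..6, b in [-a, a]:
  a=1: (1, 1, 28)  [1]
  a=2: (2, -1, 14), (2, 1, 14)  [2]
  a=3: (3, 3, 10)  [1]
  a=4: (4, -1, 7), (4, 1, 7)  [2]
  a=5: (5, -3, 6), (5, 3, 6)  [2]
  a=6: none
Total reduced forms: 1 + 2 + 1 + 2 + 2 = 8
h = 8

8


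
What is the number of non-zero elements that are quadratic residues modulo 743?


For prime p, the number of non-zero quadratic residues is (p-1)/2.
= (743-1)/2
= 371

371


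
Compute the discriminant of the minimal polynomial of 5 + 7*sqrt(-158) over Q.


The element 5 + 7*sqrt(-158) has minimal polynomial:
x^2 - 10*x + 7767
Discriminant = (-10)^2 - 4*(7767)
= 100 - 31068
= -30968

-30968


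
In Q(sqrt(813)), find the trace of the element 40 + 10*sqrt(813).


Tr(a + b*sqrt(d)) = (a + b*sqrt(d)) + (a - b*sqrt(d)) = 2a
= 2 * (40)
= 80

80


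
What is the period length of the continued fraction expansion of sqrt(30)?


Run the CF algorithm for sqrt(30).
a_0 = floor(sqrt(30)) = 5; set m_0=0, q_0=1.
Recurrence: m' = q*a - m,  q' = (d - m'^2)/q,  a' = floor((a_0 + m')/q').
  step 1: m=5, q=5, a=2
  step 2: m=5, q=1, a=10
a_2 = 2*a_0 = 10, so the period closes here.
sqrt(30) = [5; 2, 10]
Period length = 2

2


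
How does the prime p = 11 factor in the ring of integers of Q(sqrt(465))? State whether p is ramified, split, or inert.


K = Q(sqrt(465)). Since d mod 4 = 1, disc(K) = 465.
Check p | disc: 465 mod 11 = 3.
p does not divide disc. Compute Legendre symbol (d/p):
3^((11-1)/2) mod 11 = 1
(d/p) = 1, so p splits: (p) = P*P' with e=1, f=1, g=2.
Therefore p is split.

split


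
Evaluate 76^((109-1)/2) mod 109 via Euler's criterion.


p = 109 is prime and the exponent is (p-1)/2 = 54, so by Euler's criterion 76^54 = (76/109) = +1 or -1 mod 109.
Compute by square-and-multiply:
  54 = 32 + 16 + 4 + 2 (binary 110110)
  Repeated squaring mod 109: 76^1 = 76, 76^2 = 108, 76^4 = 1, 76^8 = 1, 76^16 = 1, 76^32 = 1
  76^54 = 76^32 * 76^16 * 76^4 * 76^2 = 1 * 1 * 1 * 108 mod 109
    1 * 1 = 1 = 1 mod 109
    1 * 1 = 1 = 1 mod 109
    1 * 108 = 108 = 108 mod 109
  76^54 = 108 mod 109
Result 108 = p - 1 = -1 mod 109: 76 is a quadratic non-residue mod 109. As a residue in [0, p-1] the value is 108.
76^54 mod 109 = 108

108


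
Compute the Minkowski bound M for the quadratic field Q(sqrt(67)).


d = 67, d mod 4 = 3, so disc(K) = 4d = 268; |disc(K)| = 268
Real quadratic field, so n = 2, s = r2 = 0, r1 = 2
M = (n!/n^n) * (4/pi)^s * sqrt(|disc(K)|) = (2!/2^2) * (4/pi)^0 * sqrt(268)
= 0.5 * 1.000000 * 16.370706
= 8.1854

8.1854


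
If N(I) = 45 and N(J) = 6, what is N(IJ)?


N(IJ) = N(I) * N(J)
= 45 * 6
= 270

270


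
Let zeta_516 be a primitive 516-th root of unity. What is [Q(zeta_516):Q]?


The degree equals Euler's totient phi(516).
516 = 2^2 * 3 * 43
phi(516) = 168

168


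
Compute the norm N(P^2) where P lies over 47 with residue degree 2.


N(P^a) = p^(a*f)
= 47^(2*2)
= 47^4
= 4879681

4879681


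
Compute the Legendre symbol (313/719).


p = 719 is prime, so compute (313/719) with the reciprocity algorithm (Jacobi-symbol steps: pull out 2s via (2/n), flip via reciprocity, reduce):
  reciprocity: (313/719) -> +(719/313)
  reduce: (93/313)
  reciprocity: (93/313) -> +(313/93)
  reduce: (34/93)
  pull out 2: (2/93) = -1  (since 93 mod 8 = 5)
  reciprocity: (17/93) -> +(93/17)
  reduce: (8/17)
  pull out 2: (2/17) = +1  (since 17 mod 8 = 1)
  pull out 2: (2/17) = +1  (since 17 mod 8 = 1)
  pull out 2: (2/17) = +1  (since 17 mod 8 = 1)
  (1/17) = 1
Product of signs = -1
(313/719) = -1

-1


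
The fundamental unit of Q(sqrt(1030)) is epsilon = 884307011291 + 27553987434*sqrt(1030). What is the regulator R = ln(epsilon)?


epsilon = 884307011291 + 27553987434*sqrt(1030)
= 1.7686e+12
R = ln(1.7686e+12)
= 28.2012

28.2012


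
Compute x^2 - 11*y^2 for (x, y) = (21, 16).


x^2 - d*y^2
= 21^2 - 11*16^2
= 441 - 2816
= -2375

-2375


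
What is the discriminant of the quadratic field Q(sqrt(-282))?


For K = Q(sqrt(d)) with d squarefree: disc(K) = d if d = 1 mod 4, and disc(K) = 4d if d = 2 or 3 mod 4.
Here d = -282, and d mod 4 = 2.
d = 2 mod 4, not 1 (O_K = Z[sqrt(d)]), so disc(K) = 4d = 4 * (-282) = -1128

-1128


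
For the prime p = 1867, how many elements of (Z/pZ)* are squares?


For prime p, the number of non-zero quadratic residues is (p-1)/2.
= (1867-1)/2
= 933

933


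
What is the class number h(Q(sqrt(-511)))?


K = Q(sqrt(-511)). d mod 4 = 1, so D = disc(K) = d = -511
h(K) equals the number of primitive reduced positive-definite forms (a, b, c) = a*x^2 + b*x*y + c*y^2 with b^2 - 4ac = D,
where reduced means |b| <= a <= c, with b >= 0 whenever |b| = a or a = c, and primitive means gcd(a, b, c) = 1.
Reduced forces 3a^2 <= |D| = 511, so 1 <= a <= 13; b must have the parity of D, and c = (b^2 - D)/(4a) must be an integer >= a.
Enumerate a = 1..13, b in [-a, a]:
  a=1: (1, 1, 128)  [1]
  a=2: (2, -1, 64), (2, 1, 64)  [2]
  a=3: none
  a=4: (4, -1, 32), (4, 1, 32)  [2]
  a=5: (5, -3, 26), (5, 3, 26)  [2]
  a=6: none
  a=7: (7, 7, 20)  [1]
  a=8: (8, -1, 16), (8, 1, 16)  [2]
  a=9: none
  a=10: (10, -7, 14), (10, -3, 13), (10, 3, 13), (10, 7, 14)  [4]
  a=11..13: none
Total reduced forms: 1 + 2 + 2 + 2 + 1 + 2 + 4 = 14
h = 14

14


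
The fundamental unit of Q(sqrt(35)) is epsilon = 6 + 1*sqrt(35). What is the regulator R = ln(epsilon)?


epsilon = 6 + 1*sqrt(35)
= 11.9161
R = ln(11.9161)
= 2.4779

2.4779


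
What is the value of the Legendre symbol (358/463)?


p = 463 is prime, so compute (358/463) with the reciprocity algorithm (Jacobi-symbol steps: pull out 2s via (2/n), flip via reciprocity, reduce):
  pull out 2: (2/463) = +1  (since 463 mod 8 = 7)
  reciprocity: (179/463) -> -(463/179)
  reduce: (105/179)
  reciprocity: (105/179) -> +(179/105)
  reduce: (74/105)
  pull out 2: (2/105) = +1  (since 105 mod 8 = 1)
  reciprocity: (37/105) -> +(105/37)
  reduce: (31/37)
  reciprocity: (31/37) -> +(37/31)
  reduce: (6/31)
  pull out 2: (2/31) = +1  (since 31 mod 8 = 7)
  reciprocity: (3/31) -> -(31/3)
  reduce: (1/3)
  (1/3) = 1
Product of signs = 1
(358/463) = 1

1


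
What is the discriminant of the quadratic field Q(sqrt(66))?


For K = Q(sqrt(d)) with d squarefree: disc(K) = d if d = 1 mod 4, and disc(K) = 4d if d = 2 or 3 mod 4.
Here d = 66, and d mod 4 = 2.
d = 2 mod 4, not 1 (O_K = Z[sqrt(d)]), so disc(K) = 4d = 4 * (66) = 264

264


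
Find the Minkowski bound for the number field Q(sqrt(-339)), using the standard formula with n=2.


d = -339, d mod 4 = 1, so disc(K) = d = -339; |disc(K)| = 339
Imaginary quadratic field, so n = 2, s = r2 = 1, r1 = 0
M = (n!/n^n) * (4/pi)^s * sqrt(|disc(K)|) = (2!/2^2) * (4/pi)^1 * sqrt(339)
= 0.5 * 1.273240 * 18.411953
= 11.7214

11.7214


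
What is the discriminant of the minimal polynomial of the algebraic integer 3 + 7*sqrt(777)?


The element 3 + 7*sqrt(777) has minimal polynomial:
x^2 - 6*x - 38064
Discriminant = (-6)^2 - 4*(-38064)
= 36 + 152256
= 152292

152292


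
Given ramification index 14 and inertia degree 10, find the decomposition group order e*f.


|D_P| = e * f
= 14 * 10
= 140

140


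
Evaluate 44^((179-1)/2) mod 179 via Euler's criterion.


p = 179 is prime and the exponent is (p-1)/2 = 89, so by Euler's criterion 44^89 = (44/179) = +1 or -1 mod 179.
Compute by square-and-multiply:
  89 = 64 + 16 + 8 + 1 (binary 1011001)
  Repeated squaring mod 179: 44^1 = 44, 44^2 = 146, 44^4 = 15, 44^8 = 46, 44^16 = 147, 44^32 = 129, 44^64 = 173
  44^89 = 44^64 * 44^16 * 44^8 * 44^1 = 173 * 147 * 46 * 44 mod 179
    173 * 147 = 25431 = 13 mod 179
    13 * 46 = 598 = 61 mod 179
    61 * 44 = 2684 = 178 mod 179
  44^89 = 178 mod 179
Result 178 = p - 1 = -1 mod 179: 44 is a quadratic non-residue mod 179. As a residue in [0, p-1] the value is 178.
44^89 mod 179 = 178

178


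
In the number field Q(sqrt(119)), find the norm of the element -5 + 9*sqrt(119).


N(a + b*sqrt(d)) = a^2 - d*b^2
= (-5)^2 - (119)*(9)^2
= 25 - 9639
= -9614

-9614


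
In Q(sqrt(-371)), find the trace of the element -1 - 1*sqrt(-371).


Tr(a + b*sqrt(d)) = (a + b*sqrt(d)) + (a - b*sqrt(d)) = 2a
= 2 * (-1)
= -2

-2


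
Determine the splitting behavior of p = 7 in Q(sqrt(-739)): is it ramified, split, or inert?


K = Q(sqrt(-739)). Since d mod 4 = 1, disc(K) = -739.
Check p | disc: -739 mod 7 = 3.
p does not divide disc. Compute Legendre symbol (d/p):
3^((7-1)/2) mod 7 = -1
(d/p) = -1, so p is inert: (p) stays prime with e=1, f=2, g=1.
Therefore p is inert.

inert


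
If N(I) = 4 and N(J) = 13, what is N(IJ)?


N(IJ) = N(I) * N(J)
= 4 * 13
= 52

52


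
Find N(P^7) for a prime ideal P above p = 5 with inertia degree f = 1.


N(P^a) = p^(a*f)
= 5^(7*1)
= 5^7
= 78125

78125


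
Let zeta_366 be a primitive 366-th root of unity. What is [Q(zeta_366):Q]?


The degree equals Euler's totient phi(366).
366 = 2 * 3 * 61
phi(366) = 120

120


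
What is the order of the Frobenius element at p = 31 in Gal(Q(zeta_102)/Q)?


The Frobenius at p in Gal(Q(zeta_n)/Q) = (Z/nZ)* is the class of p, so its order is ord_102(31), the smallest k >= 1 with 31^k = 1 mod 102.
n = 102 = 2 * 3 * 17, phi(102) = 32; the order divides phi(n).
Divisors of 32: 1, 2, 4, 8, 16, 32
Repeated squaring mod 102: 31^1 = 31, 31^2 = 43, 31^4 = 13, 31^8 = 67, 31^16 = 1, 31^32 = 1
Test divisors in increasing order:
  k=1: 31^1 = 31 mod 102
  k=2: 31^2 = 43 mod 102
  k=4: 31^4 = 13 mod 102
  k=8: 31^8 = 67 mod 102
  k=16: 31^16 = 1 mod 102  <- first divisor giving 1
Order = 16

16


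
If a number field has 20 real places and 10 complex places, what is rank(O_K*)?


By Dirichlet's unit theorem:
rank = r1 + r2 - 1
= 20 + 10 - 1
= 29

29


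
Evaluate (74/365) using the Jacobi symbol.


Compute (74/365) via quadratic reciprocity:
  pull out 2: (2/365) = -1  (since 365 mod 8 = 5)
  reciprocity: (37/365) -> +(365/37)
  reduce: (32/37)
  pull out 2: (2/37) = -1  (since 37 mod 8 = 5)
  pull out 2: (2/37) = -1  (since 37 mod 8 = 5)
  pull out 2: (2/37) = -1  (since 37 mod 8 = 5)
  pull out 2: (2/37) = -1  (since 37 mod 8 = 5)
  pull out 2: (2/37) = -1  (since 37 mod 8 = 5)
  (1/37) = 1
Product of signs = 1

1


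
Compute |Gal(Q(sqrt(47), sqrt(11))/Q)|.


The 2 square roots of distinct primes are multiplicatively independent over Q,
so [K:Q] = 2^2 and Gal(K/Q) is isomorphic to (Z/2Z)^2.
|Gal| = 2^2 = 4

4


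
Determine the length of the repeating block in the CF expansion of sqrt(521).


Run the CF algorithm for sqrt(521).
a_0 = floor(sqrt(521)) = 22; set m_0=0, q_0=1.
Recurrence: m' = q*a - m,  q' = (d - m'^2)/q,  a' = floor((a_0 + m')/q').
  step 1: m=22, q=37, a=1
  step 2: m=15, q=8, a=4
  step 3: m=17, q=29, a=1
  step 4: m=12, q=13, a=2
  step 5: m=14, q=25, a=1
  step 6: m=11, q=16, a=2
  step 7: m=21, q=5, a=8
  step 8: m=19, q=32, a=1
  step 9: m=13, q=11, a=3
  step 10: m=20, q=11, a=3
  step 11: m=13, q=32, a=1
  step 12: m=19, q=5, a=8
  step 13: m=21, q=16, a=2
  step 14: m=11, q=25, a=1
  step 15: m=14, q=13, a=2
  step 16: m=12, q=29, a=1
  step 17: m=17, q=8, a=4
  step 18: m=15, q=37, a=1
  step 19: m=22, q=1, a=44
a_19 = 2*a_0 = 44, so the period closes here.
sqrt(521) = [22; 1, 4, 1, 2, 1, 2, 8, 1, 3, 3, 1, 8, 2, 1, 2, 1, 4, 1, 44]
Period length = 19

19


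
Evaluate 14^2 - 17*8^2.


x^2 - d*y^2
= 14^2 - 17*8^2
= 196 - 1088
= -892

-892


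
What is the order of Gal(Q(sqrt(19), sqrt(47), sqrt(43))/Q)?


The 3 square roots of distinct primes are multiplicatively independent over Q,
so [K:Q] = 2^3 and Gal(K/Q) is isomorphic to (Z/2Z)^3.
|Gal| = 2^3 = 8

8


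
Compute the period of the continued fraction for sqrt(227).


Run the CF algorithm for sqrt(227).
a_0 = floor(sqrt(227)) = 15; set m_0=0, q_0=1.
Recurrence: m' = q*a - m,  q' = (d - m'^2)/q,  a' = floor((a_0 + m')/q').
  step 1: m=15, q=2, a=15
  step 2: m=15, q=1, a=30
a_2 = 2*a_0 = 30, so the period closes here.
sqrt(227) = [15; 15, 30]
Period length = 2

2


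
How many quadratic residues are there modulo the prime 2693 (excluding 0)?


For prime p, the number of non-zero quadratic residues is (p-1)/2.
= (2693-1)/2
= 1346

1346


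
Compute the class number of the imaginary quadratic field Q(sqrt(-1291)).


K = Q(sqrt(-1291)). d mod 4 = 1, so D = disc(K) = d = -1291
h(K) equals the number of primitive reduced positive-definite forms (a, b, c) = a*x^2 + b*x*y + c*y^2 with b^2 - 4ac = D,
where reduced means |b| <= a <= c, with b >= 0 whenever |b| = a or a = c, and primitive means gcd(a, b, c) = 1.
Reduced forces 3a^2 <= |D| = 1291, so 1 <= a <= 20; b must have the parity of D, and c = (b^2 - D)/(4a) must be an integer >= a.
Enumerate a = 1..20, b in [-a, a]:
  a=1: (1, 1, 323)  [1]
  a=2..4: none
  a=5: (5, -3, 65), (5, 3, 65)  [2]
  a=6: none
  a=7: (7, -5, 47), (7, 5, 47)  [2]
  a=8..12: none
  a=13: (13, -3, 25), (13, 3, 25)  [2]
  a=14..16: none
  a=17: (17, -1, 19), (17, 1, 19)  [2]
  a=18..20: none
Total reduced forms: 1 + 2 + 2 + 2 + 2 = 9
h = 9

9


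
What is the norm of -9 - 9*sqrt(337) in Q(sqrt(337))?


N(a + b*sqrt(d)) = a^2 - d*b^2
= (-9)^2 - (337)*(-9)^2
= 81 - 27297
= -27216

-27216


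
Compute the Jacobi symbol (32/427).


Compute (32/427) via quadratic reciprocity:
  pull out 2: (2/427) = -1  (since 427 mod 8 = 3)
  pull out 2: (2/427) = -1  (since 427 mod 8 = 3)
  pull out 2: (2/427) = -1  (since 427 mod 8 = 3)
  pull out 2: (2/427) = -1  (since 427 mod 8 = 3)
  pull out 2: (2/427) = -1  (since 427 mod 8 = 3)
  (1/427) = 1
Product of signs = -1

-1


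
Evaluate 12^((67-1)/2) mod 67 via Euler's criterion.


p = 67 is prime and the exponent is (p-1)/2 = 33, so by Euler's criterion 12^33 = (12/67) = +1 or -1 mod 67.
Compute by square-and-multiply:
  33 = 32 + 1 (binary 100001)
  Repeated squaring mod 67: 12^1 = 12, 12^2 = 10, 12^4 = 33, 12^8 = 17, 12^16 = 21, 12^32 = 39
  12^33 = 12^32 * 12^1 = 39 * 12 mod 67
    39 * 12 = 468 = 66 mod 67
  12^33 = 66 mod 67
Result 66 = p - 1 = -1 mod 67: 12 is a quadratic non-residue mod 67. As a residue in [0, p-1] the value is 66.
12^33 mod 67 = 66

66


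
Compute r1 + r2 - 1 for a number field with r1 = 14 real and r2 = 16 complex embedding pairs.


By Dirichlet's unit theorem:
rank = r1 + r2 - 1
= 14 + 16 - 1
= 29

29


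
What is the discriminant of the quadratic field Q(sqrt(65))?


For K = Q(sqrt(d)) with d squarefree: disc(K) = d if d = 1 mod 4, and disc(K) = 4d if d = 2 or 3 mod 4.
Here d = 65, and d mod 4 = 1.
d = 1 mod 4 (O_K = Z[(1+sqrt(d))/2]), so disc(K) = d = 65

65


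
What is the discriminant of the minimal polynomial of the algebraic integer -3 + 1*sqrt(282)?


The element -3 + 1*sqrt(282) has minimal polynomial:
x^2 + 6*x - 273
Discriminant = (6)^2 - 4*(-273)
= 36 + 1092
= 1128

1128


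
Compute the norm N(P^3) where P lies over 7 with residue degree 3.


N(P^a) = p^(a*f)
= 7^(3*3)
= 7^9
= 40353607

40353607


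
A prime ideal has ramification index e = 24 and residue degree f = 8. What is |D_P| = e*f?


|D_P| = e * f
= 24 * 8
= 192

192


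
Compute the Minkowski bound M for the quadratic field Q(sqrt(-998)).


d = -998, d mod 4 = 2, so disc(K) = 4d = -3992; |disc(K)| = 3992
Imaginary quadratic field, so n = 2, s = r2 = 1, r1 = 0
M = (n!/n^n) * (4/pi)^s * sqrt(|disc(K)|) = (2!/2^2) * (4/pi)^1 * sqrt(3992)
= 0.5 * 1.273240 * 63.182276
= 40.2231

40.2231


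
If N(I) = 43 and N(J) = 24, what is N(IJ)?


N(IJ) = N(I) * N(J)
= 43 * 24
= 1032

1032


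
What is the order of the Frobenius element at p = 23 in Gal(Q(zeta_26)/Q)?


The Frobenius at p in Gal(Q(zeta_n)/Q) = (Z/nZ)* is the class of p, so its order is ord_26(23), the smallest k >= 1 with 23^k = 1 mod 26.
n = 26 = 2 * 13, phi(26) = 12; the order divides phi(n).
Divisors of 12: 1, 2, 3, 4, 6, 12
Repeated squaring mod 26: 23^1 = 23, 23^2 = 9, 23^4 = 3, 23^8 = 9
Test divisors in increasing order:
  k=1: 23^1 = 23 mod 26
  k=2: 23^2 = 9 mod 26
  k=3: 23^3 = 9 * 23 = 25 mod 26
  k=4: 23^4 = 3 mod 26
  k=6: 23^6 = 3 * 9 = 1 mod 26  <- first divisor giving 1
Order = 6

6


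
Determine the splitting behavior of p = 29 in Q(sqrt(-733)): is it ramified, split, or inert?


K = Q(sqrt(-733)). Since d mod 4 = 3, disc(K) = -2932.
Check p | disc: -2932 mod 29 = 26.
p does not divide disc. Compute Legendre symbol (d/p):
21^((29-1)/2) mod 29 = -1
(d/p) = -1, so p is inert: (p) stays prime with e=1, f=2, g=1.
Therefore p is inert.

inert


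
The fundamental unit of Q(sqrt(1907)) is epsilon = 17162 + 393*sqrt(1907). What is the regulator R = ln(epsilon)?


epsilon = 17162 + 393*sqrt(1907)
= 34324.0000
R = ln(34324.0000)
= 10.4436

10.4436


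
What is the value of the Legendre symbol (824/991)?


p = 991 is prime, so compute (824/991) with the reciprocity algorithm (Jacobi-symbol steps: pull out 2s via (2/n), flip via reciprocity, reduce):
  pull out 2: (2/991) = +1  (since 991 mod 8 = 7)
  pull out 2: (2/991) = +1  (since 991 mod 8 = 7)
  pull out 2: (2/991) = +1  (since 991 mod 8 = 7)
  reciprocity: (103/991) -> -(991/103)
  reduce: (64/103)
  pull out 2: (2/103) = +1  (since 103 mod 8 = 7)
  pull out 2: (2/103) = +1  (since 103 mod 8 = 7)
  pull out 2: (2/103) = +1  (since 103 mod 8 = 7)
  pull out 2: (2/103) = +1  (since 103 mod 8 = 7)
  pull out 2: (2/103) = +1  (since 103 mod 8 = 7)
  pull out 2: (2/103) = +1  (since 103 mod 8 = 7)
  (1/103) = 1
Product of signs = -1
(824/991) = -1

-1


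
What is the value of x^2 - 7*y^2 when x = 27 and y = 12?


x^2 - d*y^2
= 27^2 - 7*12^2
= 729 - 1008
= -279

-279


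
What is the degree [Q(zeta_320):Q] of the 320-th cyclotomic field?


The degree equals Euler's totient phi(320).
320 = 2^6 * 5
phi(320) = 128

128


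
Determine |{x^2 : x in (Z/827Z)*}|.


For prime p, the number of non-zero quadratic residues is (p-1)/2.
= (827-1)/2
= 413

413


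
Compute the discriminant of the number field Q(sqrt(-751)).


For K = Q(sqrt(d)) with d squarefree: disc(K) = d if d = 1 mod 4, and disc(K) = 4d if d = 2 or 3 mod 4.
Here d = -751, and d mod 4 = 1.
d = 1 mod 4 (O_K = Z[(1+sqrt(d))/2]), so disc(K) = d = -751

-751


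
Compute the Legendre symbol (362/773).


p = 773 is prime, so compute (362/773) with the reciprocity algorithm (Jacobi-symbol steps: pull out 2s via (2/n), flip via reciprocity, reduce):
  pull out 2: (2/773) = -1  (since 773 mod 8 = 5)
  reciprocity: (181/773) -> +(773/181)
  reduce: (49/181)
  reciprocity: (49/181) -> +(181/49)
  reduce: (34/49)
  pull out 2: (2/49) = +1  (since 49 mod 8 = 1)
  reciprocity: (17/49) -> +(49/17)
  reduce: (15/17)
  reciprocity: (15/17) -> +(17/15)
  reduce: (2/15)
  pull out 2: (2/15) = +1  (since 15 mod 8 = 7)
  (1/15) = 1
Product of signs = -1
(362/773) = -1

-1


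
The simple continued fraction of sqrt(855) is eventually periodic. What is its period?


Run the CF algorithm for sqrt(855).
a_0 = floor(sqrt(855)) = 29; set m_0=0, q_0=1.
Recurrence: m' = q*a - m,  q' = (d - m'^2)/q,  a' = floor((a_0 + m')/q').
  step 1: m=29, q=14, a=4
  step 2: m=27, q=9, a=6
  step 3: m=27, q=14, a=4
  step 4: m=29, q=1, a=58
a_4 = 2*a_0 = 58, so the period closes here.
sqrt(855) = [29; 4, 6, 4, 58]
Period length = 4

4


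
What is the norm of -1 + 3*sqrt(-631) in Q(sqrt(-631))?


N(a + b*sqrt(d)) = a^2 - d*b^2
= (-1)^2 - (-631)*(3)^2
= 1 + 5679
= 5680

5680


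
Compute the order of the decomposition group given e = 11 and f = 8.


|D_P| = e * f
= 11 * 8
= 88

88


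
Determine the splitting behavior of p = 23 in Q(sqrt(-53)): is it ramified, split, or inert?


K = Q(sqrt(-53)). Since d mod 4 = 3, disc(K) = -212.
Check p | disc: -212 mod 23 = 18.
p does not divide disc. Compute Legendre symbol (d/p):
16^((23-1)/2) mod 23 = 1
(d/p) = 1, so p splits: (p) = P*P' with e=1, f=1, g=2.
Therefore p is split.

split


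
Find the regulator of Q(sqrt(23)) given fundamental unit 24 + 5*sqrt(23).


epsilon = 24 + 5*sqrt(23)
= 47.9792
R = ln(47.9792)
= 3.8708

3.8708


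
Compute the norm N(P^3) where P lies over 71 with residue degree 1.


N(P^a) = p^(a*f)
= 71^(3*1)
= 71^3
= 357911

357911


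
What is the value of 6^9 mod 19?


p = 19 is prime and the exponent is (p-1)/2 = 9, so by Euler's criterion 6^9 = (6/19) = +1 or -1 mod 19.
Compute by square-and-multiply:
  9 = 8 + 1 (binary 1001)
  Repeated squaring mod 19: 6^1 = 6, 6^2 = 17, 6^4 = 4, 6^8 = 16
  6^9 = 6^8 * 6^1 = 16 * 6 mod 19
    16 * 6 = 96 = 1 mod 19
  6^9 = 1 mod 19
Result 1: 6 is a quadratic residue mod 19.
6^9 mod 19 = 1

1


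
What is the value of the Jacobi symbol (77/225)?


Compute (77/225) via quadratic reciprocity:
  reciprocity: (77/225) -> +(225/77)
  reduce: (71/77)
  reciprocity: (71/77) -> +(77/71)
  reduce: (6/71)
  pull out 2: (2/71) = +1  (since 71 mod 8 = 7)
  reciprocity: (3/71) -> -(71/3)
  reduce: (2/3)
  pull out 2: (2/3) = -1  (since 3 mod 8 = 3)
  (1/3) = 1
Product of signs = 1

1


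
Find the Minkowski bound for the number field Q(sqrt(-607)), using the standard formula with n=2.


d = -607, d mod 4 = 1, so disc(K) = d = -607; |disc(K)| = 607
Imaginary quadratic field, so n = 2, s = r2 = 1, r1 = 0
M = (n!/n^n) * (4/pi)^s * sqrt(|disc(K)|) = (2!/2^2) * (4/pi)^1 * sqrt(607)
= 0.5 * 1.273240 * 24.637370
= 15.6846

15.6846


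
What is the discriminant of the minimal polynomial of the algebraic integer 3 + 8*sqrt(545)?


The element 3 + 8*sqrt(545) has minimal polynomial:
x^2 - 6*x - 34871
Discriminant = (-6)^2 - 4*(-34871)
= 36 + 139484
= 139520

139520


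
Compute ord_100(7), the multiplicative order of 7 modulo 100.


We want ord_100(7), the smallest k >= 1 with 7^k = 1 mod 100.
n = 100 = 2^2 * 5^2, phi(100) = 40; the order divides phi(n).
Divisors of 40: 1, 2, 4, 5, 8, 10, 20, 40
Repeated squaring mod 100: 7^1 = 7, 7^2 = 49, 7^4 = 1, 7^8 = 1, 7^16 = 1, 7^32 = 1
Test divisors in increasing order:
  k=1: 7^1 = 7 mod 100
  k=2: 7^2 = 49 mod 100
  k=4: 7^4 = 1 mod 100  <- first divisor giving 1
Order = 4

4


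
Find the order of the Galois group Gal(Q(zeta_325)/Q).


|Gal(Q(zeta_325)/Q)| = phi(325)
= 240

240


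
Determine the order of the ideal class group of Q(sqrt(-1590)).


K = Q(sqrt(-1590)). d mod 4 = 2, so D = disc(K) = 4d = -6360
h(K) equals the number of primitive reduced positive-definite forms (a, b, c) = a*x^2 + b*x*y + c*y^2 with b^2 - 4ac = D,
where reduced means |b| <= a <= c, with b >= 0 whenever |b| = a or a = c, and primitive means gcd(a, b, c) = 1.
Reduced forces 3a^2 <= |D| = 6360, so 1 <= a <= 46; b must have the parity of D, and c = (b^2 - D)/(4a) must be an integer >= a.
Enumerate a = 1..46, b in [-a, a]:
  a=1: (1, 0, 1590)  [1]
  a=2: (2, 0, 795)  [1]
  a=3: (3, 0, 530)  [1]
  a=4: none
  a=5: (5, 0, 318)  [1]
  a=6: (6, 0, 265)  [1]
  a=7..9: none
  a=10: (10, 0, 159)  [1]
  a=11: (11, -8, 146), (11, 8, 146)  [2]
  a=12: none
  a=13: (13, -6, 123), (13, 6, 123)  [2]
  a=14: none
  a=15: (15, 0, 106)  [1]
  a=16: none
  a=17: (17, -10, 95), (17, 10, 95)  [2]
  a=18: none
  a=19: (19, -10, 85), (19, 10, 85)  [2]
  a=20..21: none
  a=22: (22, -8, 73), (22, 8, 73)  [2]
  a=23..25: none
  a=26: (26, -20, 65), (26, 20, 65)  [2]
  a=27..28: none
  a=29: (29, -22, 59), (29, 22, 59)  [2]
  a=30: (30, 0, 53)  [1]
  a=31..32: none
  a=33: (33, -30, 55), (33, 30, 55)  [2]
  a=34: (34, -24, 51), (34, 24, 51)  [2]
  a=35..36: none
  a=37: (37, -2, 43), (37, 2, 43)  [2]
  a=38: (38, -28, 47), (38, 28, 47)  [2]
  a=39: (39, -6, 41), (39, 6, 41)  [2]
  a=40..46: none
Total reduced forms: 1 + 1 + 1 + 1 + 1 + 1 + 2 + 2 + 1 + 2 + 2 + 2 + 2 + 2 + 1 + 2 + 2 + 2 + 2 + 2 = 32
h = 32

32


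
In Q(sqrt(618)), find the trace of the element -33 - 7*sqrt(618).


Tr(a + b*sqrt(d)) = (a + b*sqrt(d)) + (a - b*sqrt(d)) = 2a
= 2 * (-33)
= -66

-66


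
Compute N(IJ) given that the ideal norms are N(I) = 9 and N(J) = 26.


N(IJ) = N(I) * N(J)
= 9 * 26
= 234

234


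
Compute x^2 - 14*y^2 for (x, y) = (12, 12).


x^2 - d*y^2
= 12^2 - 14*12^2
= 144 - 2016
= -1872

-1872


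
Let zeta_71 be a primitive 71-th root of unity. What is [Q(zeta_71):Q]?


The degree equals Euler's totient phi(71).
71 = 71
phi(71) = 70

70


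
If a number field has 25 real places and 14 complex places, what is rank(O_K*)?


By Dirichlet's unit theorem:
rank = r1 + r2 - 1
= 25 + 14 - 1
= 38

38


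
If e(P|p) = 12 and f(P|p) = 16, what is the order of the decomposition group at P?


|D_P| = e * f
= 12 * 16
= 192

192


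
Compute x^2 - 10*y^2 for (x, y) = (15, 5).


x^2 - d*y^2
= 15^2 - 10*5^2
= 225 - 250
= -25

-25


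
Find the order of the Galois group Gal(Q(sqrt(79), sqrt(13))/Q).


The 2 square roots of distinct primes are multiplicatively independent over Q,
so [K:Q] = 2^2 and Gal(K/Q) is isomorphic to (Z/2Z)^2.
|Gal| = 2^2 = 4

4


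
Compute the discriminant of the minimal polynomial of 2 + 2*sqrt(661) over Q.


The element 2 + 2*sqrt(661) has minimal polynomial:
x^2 - 4*x - 2640
Discriminant = (-4)^2 - 4*(-2640)
= 16 + 10560
= 10576

10576


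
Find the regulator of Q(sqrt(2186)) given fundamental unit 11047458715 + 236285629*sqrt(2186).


epsilon = 11047458715 + 236285629*sqrt(2186)
= 2.2095e+10
R = ln(2.2095e+10)
= 23.8186

23.8186


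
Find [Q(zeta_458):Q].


The degree equals Euler's totient phi(458).
458 = 2 * 229
phi(458) = 228

228


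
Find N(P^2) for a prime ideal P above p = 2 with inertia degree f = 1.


N(P^a) = p^(a*f)
= 2^(2*1)
= 2^2
= 4

4


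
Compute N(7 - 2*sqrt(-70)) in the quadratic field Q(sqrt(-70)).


N(a + b*sqrt(d)) = a^2 - d*b^2
= (7)^2 - (-70)*(-2)^2
= 49 + 280
= 329

329


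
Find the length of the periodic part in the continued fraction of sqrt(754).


Run the CF algorithm for sqrt(754).
a_0 = floor(sqrt(754)) = 27; set m_0=0, q_0=1.
Recurrence: m' = q*a - m,  q' = (d - m'^2)/q,  a' = floor((a_0 + m')/q').
  step 1: m=27, q=25, a=2
  step 2: m=23, q=9, a=5
  step 3: m=22, q=30, a=1
  step 4: m=8, q=23, a=1
  step 5: m=15, q=23, a=1
  step 6: m=8, q=30, a=1
  step 7: m=22, q=9, a=5
  step 8: m=23, q=25, a=2
  step 9: m=27, q=1, a=54
a_9 = 2*a_0 = 54, so the period closes here.
sqrt(754) = [27; 2, 5, 1, 1, 1, 1, 5, 2, 54]
Period length = 9

9


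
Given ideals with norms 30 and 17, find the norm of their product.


N(IJ) = N(I) * N(J)
= 30 * 17
= 510

510


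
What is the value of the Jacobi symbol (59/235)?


Compute (59/235) via quadratic reciprocity:
  reciprocity: (59/235) -> -(235/59)
  reduce: (58/59)
  pull out 2: (2/59) = -1  (since 59 mod 8 = 3)
  reciprocity: (29/59) -> +(59/29)
  reduce: (1/29)
  (1/29) = 1
Product of signs = 1

1


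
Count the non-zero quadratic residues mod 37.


For prime p, the number of non-zero quadratic residues is (p-1)/2.
= (37-1)/2
= 18

18


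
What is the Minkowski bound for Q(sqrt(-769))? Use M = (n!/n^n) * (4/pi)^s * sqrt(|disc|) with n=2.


d = -769, d mod 4 = 3, so disc(K) = 4d = -3076; |disc(K)| = 3076
Imaginary quadratic field, so n = 2, s = r2 = 1, r1 = 0
M = (n!/n^n) * (4/pi)^s * sqrt(|disc(K)|) = (2!/2^2) * (4/pi)^1 * sqrt(3076)
= 0.5 * 1.273240 * 55.461698
= 35.3080

35.3080


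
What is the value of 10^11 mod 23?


p = 23 is prime and the exponent is (p-1)/2 = 11, so by Euler's criterion 10^11 = (10/23) = +1 or -1 mod 23.
Compute by square-and-multiply:
  11 = 8 + 2 + 1 (binary 1011)
  Repeated squaring mod 23: 10^1 = 10, 10^2 = 8, 10^4 = 18, 10^8 = 2
  10^11 = 10^8 * 10^2 * 10^1 = 2 * 8 * 10 mod 23
    2 * 8 = 16 = 16 mod 23
    16 * 10 = 160 = 22 mod 23
  10^11 = 22 mod 23
Result 22 = p - 1 = -1 mod 23: 10 is a quadratic non-residue mod 23. As a residue in [0, p-1] the value is 22.
10^11 mod 23 = 22

22


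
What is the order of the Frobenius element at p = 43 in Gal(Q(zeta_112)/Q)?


The Frobenius at p in Gal(Q(zeta_n)/Q) = (Z/nZ)* is the class of p, so its order is ord_112(43), the smallest k >= 1 with 43^k = 1 mod 112.
n = 112 = 2^4 * 7, phi(112) = 48; the order divides phi(n).
Divisors of 48: 1, 2, 3, 4, 6, 8, 12, 16, 24, 48
Repeated squaring mod 112: 43^1 = 43, 43^2 = 57, 43^4 = 1, 43^8 = 1, 43^16 = 1, 43^32 = 1
Test divisors in increasing order:
  k=1: 43^1 = 43 mod 112
  k=2: 43^2 = 57 mod 112
  k=3: 43^3 = 57 * 43 = 99 mod 112
  k=4: 43^4 = 1 mod 112  <- first divisor giving 1
Order = 4

4


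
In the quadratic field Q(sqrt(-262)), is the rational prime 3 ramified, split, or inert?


K = Q(sqrt(-262)). Since d mod 4 = 2, disc(K) = -1048.
Check p | disc: -1048 mod 3 = 2.
p does not divide disc. Compute Legendre symbol (d/p):
2^((3-1)/2) mod 3 = -1
(d/p) = -1, so p is inert: (p) stays prime with e=1, f=2, g=1.
Therefore p is inert.

inert


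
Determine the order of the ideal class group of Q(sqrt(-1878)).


K = Q(sqrt(-1878)). d mod 4 = 2, so D = disc(K) = 4d = -7512
h(K) equals the number of primitive reduced positive-definite forms (a, b, c) = a*x^2 + b*x*y + c*y^2 with b^2 - 4ac = D,
where reduced means |b| <= a <= c, with b >= 0 whenever |b| = a or a = c, and primitive means gcd(a, b, c) = 1.
Reduced forces 3a^2 <= |D| = 7512, so 1 <= a <= 50; b must have the parity of D, and c = (b^2 - D)/(4a) must be an integer >= a.
Enumerate a = 1..50, b in [-a, a]:
  a=1: (1, 0, 1878)  [1]
  a=2: (2, 0, 939)  [1]
  a=3: (3, 0, 626)  [1]
  a=4..5: none
  a=6: (6, 0, 313)  [1]
  a=7..10: none
  a=11: (11, -10, 173), (11, 10, 173)  [2]
  a=12..16: none
  a=17: (17, -6, 111), (17, 6, 111)  [2]
  a=18..21: none
  a=22: (22, -12, 87), (22, 12, 87)  [2]
  a=23: (23, -20, 86), (23, 20, 86)  [2]
  a=24..28: none
  a=29: (29, -12, 66), (29, 12, 66)  [2]
  a=30..32: none
  a=33: (33, -12, 58), (33, 12, 58)  [2]
  a=34: (34, -28, 61), (34, 28, 61)  [2]
  a=35..36: none
  a=37: (37, -6, 51), (37, 6, 51)  [2]
  a=38..40: none
  a=41: (41, -14, 47), (41, 14, 47)  [2]
  a=42: none
  a=43: (43, -20, 46), (43, 20, 46)  [2]
  a=44..50: none
Total reduced forms: 1 + 1 + 1 + 1 + 2 + 2 + 2 + 2 + 2 + 2 + 2 + 2 + 2 + 2 = 24
h = 24

24


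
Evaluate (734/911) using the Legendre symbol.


p = 911 is prime, so compute (734/911) with the reciprocity algorithm (Jacobi-symbol steps: pull out 2s via (2/n), flip via reciprocity, reduce):
  pull out 2: (2/911) = +1  (since 911 mod 8 = 7)
  reciprocity: (367/911) -> -(911/367)
  reduce: (177/367)
  reciprocity: (177/367) -> +(367/177)
  reduce: (13/177)
  reciprocity: (13/177) -> +(177/13)
  reduce: (8/13)
  pull out 2: (2/13) = -1  (since 13 mod 8 = 5)
  pull out 2: (2/13) = -1  (since 13 mod 8 = 5)
  pull out 2: (2/13) = -1  (since 13 mod 8 = 5)
  (1/13) = 1
Product of signs = 1
(734/911) = 1

1


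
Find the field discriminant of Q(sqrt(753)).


For K = Q(sqrt(d)) with d squarefree: disc(K) = d if d = 1 mod 4, and disc(K) = 4d if d = 2 or 3 mod 4.
Here d = 753, and d mod 4 = 1.
d = 1 mod 4 (O_K = Z[(1+sqrt(d))/2]), so disc(K) = d = 753

753


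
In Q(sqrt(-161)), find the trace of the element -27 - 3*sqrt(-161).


Tr(a + b*sqrt(d)) = (a + b*sqrt(d)) + (a - b*sqrt(d)) = 2a
= 2 * (-27)
= -54

-54


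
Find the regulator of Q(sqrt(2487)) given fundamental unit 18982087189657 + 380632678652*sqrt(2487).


epsilon = 18982087189657 + 380632678652*sqrt(2487)
= 3.7964e+13
R = ln(3.7964e+13)
= 31.2677

31.2677


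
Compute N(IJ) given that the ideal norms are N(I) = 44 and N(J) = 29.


N(IJ) = N(I) * N(J)
= 44 * 29
= 1276

1276


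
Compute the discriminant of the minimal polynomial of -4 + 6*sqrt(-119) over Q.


The element -4 + 6*sqrt(-119) has minimal polynomial:
x^2 + 8*x + 4300
Discriminant = (8)^2 - 4*(4300)
= 64 - 17200
= -17136

-17136


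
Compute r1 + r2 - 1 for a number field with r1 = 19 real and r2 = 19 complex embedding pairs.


By Dirichlet's unit theorem:
rank = r1 + r2 - 1
= 19 + 19 - 1
= 37

37


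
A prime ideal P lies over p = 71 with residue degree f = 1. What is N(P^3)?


N(P^a) = p^(a*f)
= 71^(3*1)
= 71^3
= 357911

357911


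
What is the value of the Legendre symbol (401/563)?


p = 563 is prime, so compute (401/563) with the reciprocity algorithm (Jacobi-symbol steps: pull out 2s via (2/n), flip via reciprocity, reduce):
  reciprocity: (401/563) -> +(563/401)
  reduce: (162/401)
  pull out 2: (2/401) = +1  (since 401 mod 8 = 1)
  reciprocity: (81/401) -> +(401/81)
  reduce: (77/81)
  reciprocity: (77/81) -> +(81/77)
  reduce: (4/77)
  pull out 2: (2/77) = -1  (since 77 mod 8 = 5)
  pull out 2: (2/77) = -1  (since 77 mod 8 = 5)
  (1/77) = 1
Product of signs = 1
(401/563) = 1

1


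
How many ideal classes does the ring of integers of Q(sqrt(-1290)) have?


K = Q(sqrt(-1290)). d mod 4 = 2, so D = disc(K) = 4d = -5160
h(K) equals the number of primitive reduced positive-definite forms (a, b, c) = a*x^2 + b*x*y + c*y^2 with b^2 - 4ac = D,
where reduced means |b| <= a <= c, with b >= 0 whenever |b| = a or a = c, and primitive means gcd(a, b, c) = 1.
Reduced forces 3a^2 <= |D| = 5160, so 1 <= a <= 41; b must have the parity of D, and c = (b^2 - D)/(4a) must be an integer >= a.
Enumerate a = 1..41, b in [-a, a]:
  a=1: (1, 0, 1290)  [1]
  a=2: (2, 0, 645)  [1]
  a=3: (3, 0, 430)  [1]
  a=4: none
  a=5: (5, 0, 258)  [1]
  a=6: (6, 0, 215)  [1]
  a=7..9: none
  a=10: (10, 0, 129)  [1]
  a=11..12: none
  a=13: (13, -12, 102), (13, 12, 102)  [2]
  a=14: none
  a=15: (15, 0, 86)  [1]
  a=16: none
  a=17: (17, -12, 78), (17, 12, 78)  [2]
  a=18..25: none
  a=26: (26, -12, 51), (26, 12, 51)  [2]
  a=27..29: none
  a=30: (30, 0, 43)  [1]
  a=31..33: none
  a=34: (34, -12, 39), (34, 12, 39)  [2]
  a=35..41: none
Total reduced forms: 1 + 1 + 1 + 1 + 1 + 1 + 2 + 1 + 2 + 2 + 1 + 2 = 16
h = 16

16


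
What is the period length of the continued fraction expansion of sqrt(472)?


Run the CF algorithm for sqrt(472).
a_0 = floor(sqrt(472)) = 21; set m_0=0, q_0=1.
Recurrence: m' = q*a - m,  q' = (d - m'^2)/q,  a' = floor((a_0 + m')/q').
  step 1: m=21, q=31, a=1
  step 2: m=10, q=12, a=2
  step 3: m=14, q=23, a=1
  step 4: m=9, q=17, a=1
  step 5: m=8, q=24, a=1
  step 6: m=16, q=9, a=4
  step 7: m=20, q=8, a=5
  step 8: m=20, q=9, a=4
  step 9: m=16, q=24, a=1
  step 10: m=8, q=17, a=1
  step 11: m=9, q=23, a=1
  step 12: m=14, q=12, a=2
  step 13: m=10, q=31, a=1
  step 14: m=21, q=1, a=42
a_14 = 2*a_0 = 42, so the period closes here.
sqrt(472) = [21; 1, 2, 1, 1, 1, 4, 5, 4, 1, 1, 1, 2, 1, 42]
Period length = 14

14


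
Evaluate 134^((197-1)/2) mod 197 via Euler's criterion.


p = 197 is prime and the exponent is (p-1)/2 = 98, so by Euler's criterion 134^98 = (134/197) = +1 or -1 mod 197.
Compute by square-and-multiply:
  98 = 64 + 32 + 2 (binary 1100010)
  Repeated squaring mod 197: 134^1 = 134, 134^2 = 29, 134^4 = 53, 134^8 = 51, 134^16 = 40, 134^32 = 24, 134^64 = 182
  134^98 = 134^64 * 134^32 * 134^2 = 182 * 24 * 29 mod 197
    182 * 24 = 4368 = 34 mod 197
    34 * 29 = 986 = 1 mod 197
  134^98 = 1 mod 197
Result 1: 134 is a quadratic residue mod 197.
134^98 mod 197 = 1

1


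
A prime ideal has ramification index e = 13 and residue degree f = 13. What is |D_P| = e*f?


|D_P| = e * f
= 13 * 13
= 169

169


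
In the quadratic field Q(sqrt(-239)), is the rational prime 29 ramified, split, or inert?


K = Q(sqrt(-239)). Since d mod 4 = 1, disc(K) = -239.
Check p | disc: -239 mod 29 = 22.
p does not divide disc. Compute Legendre symbol (d/p):
22^((29-1)/2) mod 29 = 1
(d/p) = 1, so p splits: (p) = P*P' with e=1, f=1, g=2.
Therefore p is split.

split


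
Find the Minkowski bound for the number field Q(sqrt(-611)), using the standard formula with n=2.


d = -611, d mod 4 = 1, so disc(K) = d = -611; |disc(K)| = 611
Imaginary quadratic field, so n = 2, s = r2 = 1, r1 = 0
M = (n!/n^n) * (4/pi)^s * sqrt(|disc(K)|) = (2!/2^2) * (4/pi)^1 * sqrt(611)
= 0.5 * 1.273240 * 24.718414
= 15.7362

15.7362


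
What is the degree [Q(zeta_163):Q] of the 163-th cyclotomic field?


The degree equals Euler's totient phi(163).
163 = 163
phi(163) = 162

162


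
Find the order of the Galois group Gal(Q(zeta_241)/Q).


|Gal(Q(zeta_241)/Q)| = phi(241)
= 240

240


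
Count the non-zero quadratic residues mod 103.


For prime p, the number of non-zero quadratic residues is (p-1)/2.
= (103-1)/2
= 51

51


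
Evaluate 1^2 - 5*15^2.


x^2 - d*y^2
= 1^2 - 5*15^2
= 1 - 1125
= -1124

-1124


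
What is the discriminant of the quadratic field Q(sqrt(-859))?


For K = Q(sqrt(d)) with d squarefree: disc(K) = d if d = 1 mod 4, and disc(K) = 4d if d = 2 or 3 mod 4.
Here d = -859, and d mod 4 = 1.
d = 1 mod 4 (O_K = Z[(1+sqrt(d))/2]), so disc(K) = d = -859

-859


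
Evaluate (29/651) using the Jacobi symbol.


Compute (29/651) via quadratic reciprocity:
  reciprocity: (29/651) -> +(651/29)
  reduce: (13/29)
  reciprocity: (13/29) -> +(29/13)
  reduce: (3/13)
  reciprocity: (3/13) -> +(13/3)
  reduce: (1/3)
  (1/3) = 1
Product of signs = 1

1


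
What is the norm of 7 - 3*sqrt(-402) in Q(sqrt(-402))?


N(a + b*sqrt(d)) = a^2 - d*b^2
= (7)^2 - (-402)*(-3)^2
= 49 + 3618
= 3667

3667


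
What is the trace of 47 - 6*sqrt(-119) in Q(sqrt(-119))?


Tr(a + b*sqrt(d)) = (a + b*sqrt(d)) + (a - b*sqrt(d)) = 2a
= 2 * (47)
= 94

94


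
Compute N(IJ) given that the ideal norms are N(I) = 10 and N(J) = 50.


N(IJ) = N(I) * N(J)
= 10 * 50
= 500

500


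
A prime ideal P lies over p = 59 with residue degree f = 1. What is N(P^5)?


N(P^a) = p^(a*f)
= 59^(5*1)
= 59^5
= 714924299

714924299


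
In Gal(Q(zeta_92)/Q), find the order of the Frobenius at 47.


The Frobenius at p in Gal(Q(zeta_n)/Q) = (Z/nZ)* is the class of p, so its order is ord_92(47), the smallest k >= 1 with 47^k = 1 mod 92.
n = 92 = 2^2 * 23, phi(92) = 44; the order divides phi(n).
Divisors of 44: 1, 2, 4, 11, 22, 44
Repeated squaring mod 92: 47^1 = 47, 47^2 = 1, 47^4 = 1, 47^8 = 1, 47^16 = 1, 47^32 = 1
Test divisors in increasing order:
  k=1: 47^1 = 47 mod 92
  k=2: 47^2 = 1 mod 92  <- first divisor giving 1
Order = 2

2
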